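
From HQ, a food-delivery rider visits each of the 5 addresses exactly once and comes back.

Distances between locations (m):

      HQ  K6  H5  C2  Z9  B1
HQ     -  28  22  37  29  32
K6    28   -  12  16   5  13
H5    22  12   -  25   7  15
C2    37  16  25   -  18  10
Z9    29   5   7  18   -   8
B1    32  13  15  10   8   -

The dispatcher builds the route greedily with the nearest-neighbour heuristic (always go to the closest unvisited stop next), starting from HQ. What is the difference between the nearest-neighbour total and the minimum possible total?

HQ: H5=22, K6=28, Z9=29, B1=32, C2=37 ⇒ H5
H5: Z9=7, K6=12, B1=15, C2=25 ⇒ Z9
Z9: K6=5, B1=8, C2=18 ⇒ K6
K6: B1=13, C2=16 ⇒ B1
B1: C2=10 ⇒ C2
NN route HQ → H5 → Z9 → K6 → B1 → C2 → HQ costs 94.
Optimal: HQ → K6 → C2 → B1 → Z9 → H5 → HQ costs 91 (by enumerating all 60 distinct tours).
Excess = 94 − 91 = 3.

Excess over optimum: 3 m.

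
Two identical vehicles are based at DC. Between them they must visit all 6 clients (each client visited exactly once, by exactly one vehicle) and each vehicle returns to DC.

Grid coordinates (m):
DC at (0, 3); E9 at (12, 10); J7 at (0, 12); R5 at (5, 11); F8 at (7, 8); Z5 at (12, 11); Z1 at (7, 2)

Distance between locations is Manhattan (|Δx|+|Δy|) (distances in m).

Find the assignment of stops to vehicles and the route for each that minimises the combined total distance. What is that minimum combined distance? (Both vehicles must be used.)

Minimum combined distance: 58 m.

Check every non-empty split of the stops between the two vehicles; for each half take its own optimal tour:
  {E9} + {J7, R5, F8, Z5, Z1}: 38 + 44 = 82
  {J7} + {E9, R5, F8, Z5, Z1}: 18 + 42 = 60
  {E9, J7} + {R5, F8, Z5, Z1}: 42 + 42 = 84
  {R5} + {E9, J7, F8, Z5, Z1}: 26 + 44 = 70
  {E9, R5} + {J7, F8, Z5, Z1}: 40 + 44 = 84
  {J7, R5} + {E9, F8, Z5, Z1}: 28 + 42 = 70
  … (31 splits in total)
  {E9, J7, R5, F8, Z5} + {Z1}: 42 + 16 = 58  ← best
Best: vehicle 1 DC → J7 → R5 → Z5 → E9 → F8 → DC = 42; vehicle 2 DC → Z1 → DC = 16; combined 58.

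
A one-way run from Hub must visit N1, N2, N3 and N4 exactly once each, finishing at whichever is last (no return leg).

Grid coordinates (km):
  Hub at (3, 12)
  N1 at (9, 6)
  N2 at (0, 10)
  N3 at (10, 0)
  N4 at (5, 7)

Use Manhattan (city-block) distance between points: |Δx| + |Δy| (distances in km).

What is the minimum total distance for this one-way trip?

25 km — the minimum one-way total.

There are 4! = 24 possible orderings.
Hub→N1→N2→N3→N4: 12+13+20+12 = 57
Hub→N1→N2→N4→N3: 12+13+8+12 = 45
Hub→N1→N3→N2→N4: 12+7+20+8 = 47
Hub→N1→N3→N4→N2: 12+7+12+8 = 39
Hub→N1→N4→N2→N3: 12+5+8+20 = 45
Hub→N1→N4→N3→N2: 12+5+12+20 = 49
Hub→N2→N1→N3→N4: 5+13+7+12 = 37
Hub→N2→N1→N4→N3: 5+13+5+12 = 35
Hub→N2→N3→N1→N4: 5+20+7+5 = 37
Hub→N2→N3→N4→N1: 5+20+12+5 = 42
Hub→N2→N4→N1→N3: 5+8+5+7 = 25
Hub→N2→N4→N3→N1: 5+8+12+7 = 32
Hub→N3→N1→N2→N4: 19+7+13+8 = 47
Hub→N3→N1→N4→N2: 19+7+5+8 = 39
… (10 more)
The minimum is 25.
One shortest path: Hub → N2 → N4 → N1 → N3.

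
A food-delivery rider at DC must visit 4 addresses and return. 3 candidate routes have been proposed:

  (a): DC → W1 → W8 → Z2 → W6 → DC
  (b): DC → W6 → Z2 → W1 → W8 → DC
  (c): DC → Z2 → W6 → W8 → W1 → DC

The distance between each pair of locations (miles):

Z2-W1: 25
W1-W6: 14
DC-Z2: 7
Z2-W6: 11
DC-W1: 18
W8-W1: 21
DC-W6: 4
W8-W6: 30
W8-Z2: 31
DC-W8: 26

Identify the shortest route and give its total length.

85 miles — (a) is the shortest.

(a): 18 + 21 + 31 + 11 + 4 = 85
(b): 4 + 11 + 25 + 21 + 26 = 87
(c): 7 + 11 + 30 + 21 + 18 = 87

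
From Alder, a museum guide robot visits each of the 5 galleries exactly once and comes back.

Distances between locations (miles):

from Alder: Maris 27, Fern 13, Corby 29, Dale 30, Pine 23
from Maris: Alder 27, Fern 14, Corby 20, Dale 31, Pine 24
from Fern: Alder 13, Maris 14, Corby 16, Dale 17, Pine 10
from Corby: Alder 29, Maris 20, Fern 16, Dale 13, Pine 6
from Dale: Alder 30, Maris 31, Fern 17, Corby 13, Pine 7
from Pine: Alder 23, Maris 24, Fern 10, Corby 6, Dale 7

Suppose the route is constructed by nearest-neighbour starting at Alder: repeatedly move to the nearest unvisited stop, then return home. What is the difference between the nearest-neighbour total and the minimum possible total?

The nearest-neighbour route is 10 miles longer than optimal.

Alder: Fern=13, Pine=23, Maris=27, Corby=29, Dale=30 ⇒ Fern
Fern: Pine=10, Maris=14, Corby=16, Dale=17 ⇒ Pine
Pine: Corby=6, Dale=7, Maris=24 ⇒ Corby
Corby: Dale=13, Maris=20 ⇒ Dale
Dale: Maris=31 ⇒ Maris
NN route Alder → Fern → Pine → Corby → Dale → Maris → Alder costs 100.
Optimal: Alder → Maris → Corby → Dale → Pine → Fern → Alder costs 90 (by enumerating all 60 distinct tours).
Excess = 100 − 90 = 10.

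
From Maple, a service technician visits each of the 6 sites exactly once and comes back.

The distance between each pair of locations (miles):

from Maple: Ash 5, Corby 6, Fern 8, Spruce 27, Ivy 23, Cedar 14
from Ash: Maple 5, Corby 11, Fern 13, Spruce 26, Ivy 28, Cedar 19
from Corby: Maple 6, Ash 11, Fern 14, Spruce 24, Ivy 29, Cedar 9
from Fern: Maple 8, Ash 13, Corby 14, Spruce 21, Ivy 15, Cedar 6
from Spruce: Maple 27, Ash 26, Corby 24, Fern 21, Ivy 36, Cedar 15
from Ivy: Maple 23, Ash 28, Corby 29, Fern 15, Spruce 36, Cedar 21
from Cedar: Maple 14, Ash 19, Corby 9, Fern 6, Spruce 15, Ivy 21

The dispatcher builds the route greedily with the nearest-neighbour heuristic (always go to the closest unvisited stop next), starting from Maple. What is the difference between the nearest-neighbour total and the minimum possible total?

From Maple: Ash=5, Corby=6, Fern=8, Cedar=14, Ivy=23, Spruce=27 → choose Ash (5).
From Ash: Corby=11, Fern=13, Cedar=19, Spruce=26, Ivy=28 → choose Corby (11).
From Corby: Cedar=9, Fern=14, Spruce=24, Ivy=29 → choose Cedar (9).
From Cedar: Fern=6, Spruce=15, Ivy=21 → choose Fern (6).
From Fern: Ivy=15, Spruce=21 → choose Ivy (15).
From Ivy: Spruce=36 → choose Spruce (36).
NN route Maple → Ash → Corby → Cedar → Fern → Ivy → Spruce → Maple costs 109.
Optimal: Maple → Ash → Corby → Spruce → Cedar → Fern → Ivy → Maple costs 99 (by enumerating all 360 distinct tours).
Excess = 109 − 99 = 10.

The nearest-neighbour route is 10 miles longer than optimal.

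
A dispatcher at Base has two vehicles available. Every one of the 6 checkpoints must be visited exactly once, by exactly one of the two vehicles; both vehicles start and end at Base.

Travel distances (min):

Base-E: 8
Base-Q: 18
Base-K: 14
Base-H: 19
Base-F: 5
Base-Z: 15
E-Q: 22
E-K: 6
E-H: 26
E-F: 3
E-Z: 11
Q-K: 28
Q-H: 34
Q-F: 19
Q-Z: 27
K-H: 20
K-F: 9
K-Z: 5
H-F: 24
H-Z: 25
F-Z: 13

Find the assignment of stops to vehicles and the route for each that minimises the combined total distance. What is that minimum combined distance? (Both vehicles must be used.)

99 min — the smallest possible combined total.

Try each way of splitting the stops between the two vehicles (each non-empty) and, for each split, find the best tour for each vehicle:
  {E} + {Q, K, H, F, Z}: 16 + 94 = 110
  {Q} + {E, K, H, F, Z}: 36 + 63 = 99
  {E, Q} + {K, H, F, Z}: 48 + 62 = 110
  {K} + {E, Q, H, F, Z}: 28 + 95 = 123
  {E, K} + {Q, H, F, Z}: 28 + 94 = 122
  {Q, K} + {E, H, F, Z}: 60 + 63 = 123
  … (31 splits in total)
Best: vehicle 1 Base → Q → Base = 36; vehicle 2 Base → H → K → Z → E → F → Base = 63; combined 99.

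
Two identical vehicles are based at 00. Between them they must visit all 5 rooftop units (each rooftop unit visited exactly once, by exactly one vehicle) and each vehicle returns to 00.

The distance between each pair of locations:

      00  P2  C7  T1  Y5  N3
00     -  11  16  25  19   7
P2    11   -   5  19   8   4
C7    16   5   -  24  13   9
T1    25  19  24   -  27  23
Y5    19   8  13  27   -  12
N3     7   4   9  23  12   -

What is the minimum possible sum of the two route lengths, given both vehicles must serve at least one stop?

95 — the smallest possible combined total.

Try each way of splitting the stops between the two vehicles (each non-empty) and, for each split, find the best tour for each vehicle:
  {P2} + {C7, T1, Y5, N3}: 22 + 81 = 103
  {C7} + {P2, T1, Y5, N3}: 32 + 71 = 103
  {P2, C7} + {T1, Y5, N3}: 32 + 71 = 103
  {T1} + {P2, C7, Y5, N3}: 50 + 48 = 98
  {P2, T1} + {C7, Y5, N3}: 55 + 48 = 103
  {C7, T1} + {P2, Y5, N3}: 65 + 38 = 103
  … (15 splits in total)
  {P2, C7, T1, Y5} + {N3}: 81 + 14 = 95  ← best
Best: vehicle 1 00 → P2 → C7 → Y5 → T1 → 00 = 81; vehicle 2 00 → N3 → 00 = 14; combined 95.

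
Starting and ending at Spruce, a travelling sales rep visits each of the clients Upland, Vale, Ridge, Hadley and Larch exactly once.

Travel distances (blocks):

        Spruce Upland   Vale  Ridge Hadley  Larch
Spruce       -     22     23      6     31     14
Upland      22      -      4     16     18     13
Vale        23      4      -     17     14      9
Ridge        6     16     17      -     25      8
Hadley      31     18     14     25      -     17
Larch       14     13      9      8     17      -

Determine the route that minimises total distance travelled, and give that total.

Spruce→Upland→Vale→Ridge→Hadley→Larch→Spruce: 22+4+17+25+17+14 = 99
Spruce→Upland→Vale→Ridge→Larch→Hadley→Spruce: 22+4+17+8+17+31 = 99
Spruce→Upland→Vale→Hadley→Ridge→Larch→Spruce: 22+4+14+25+8+14 = 87
Spruce→Upland→Vale→Hadley→Larch→Ridge→Spruce: 22+4+14+17+8+6 = 71
Spruce→Upland→Vale→Larch→Ridge→Hadley→Spruce: 22+4+9+8+25+31 = 99
Spruce→Upland→Vale→Larch→Hadley→Ridge→Spruce: 22+4+9+17+25+6 = 83
Spruce→Upland→Ridge→Vale→Hadley→Larch→Spruce: 22+16+17+14+17+14 = 100
Spruce→Upland→Ridge→Vale→Larch→Hadley→Spruce: 22+16+17+9+17+31 = 112
Spruce→Upland→Ridge→Hadley→Vale→Larch→Spruce: 22+16+25+14+9+14 = 100
Spruce→Upland→Ridge→Hadley→Larch→Vale→Spruce: 22+16+25+17+9+23 = 112
Spruce→Upland→Ridge→Larch→Vale→Hadley→Spruce: 22+16+8+9+14+31 = 100
Spruce→Upland→Ridge→Larch→Hadley→Vale→Spruce: 22+16+8+17+14+23 = 100
Spruce→Upland→Hadley→Vale→Ridge→Larch→Spruce: 22+18+14+17+8+14 = 93
Spruce→Upland→Hadley→Vale→Larch→Ridge→Spruce: 22+18+14+9+8+6 = 77
… (46 more)
The minimum is 71.
One optimal route: Spruce → Upland → Vale → Hadley → Larch → Ridge → Spruce (or its reverse).

71 blocks — the shortest possible round trip.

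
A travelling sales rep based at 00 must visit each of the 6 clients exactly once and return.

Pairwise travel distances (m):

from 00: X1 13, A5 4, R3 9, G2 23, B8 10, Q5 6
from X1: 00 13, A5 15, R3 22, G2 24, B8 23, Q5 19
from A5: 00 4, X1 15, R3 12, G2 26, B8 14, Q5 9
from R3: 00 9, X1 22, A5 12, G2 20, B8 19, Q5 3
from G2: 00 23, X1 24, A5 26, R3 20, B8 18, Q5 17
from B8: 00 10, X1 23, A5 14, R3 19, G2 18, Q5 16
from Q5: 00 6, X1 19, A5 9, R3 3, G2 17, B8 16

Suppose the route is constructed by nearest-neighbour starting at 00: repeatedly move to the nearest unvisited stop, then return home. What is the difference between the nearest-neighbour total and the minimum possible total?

From 00: A5=4, Q5=6, R3=9, B8=10, X1=13, G2=23 → choose A5 (4).
From A5: Q5=9, R3=12, B8=14, X1=15, G2=26 → choose Q5 (9).
From Q5: R3=3, B8=16, G2=17, X1=19 → choose R3 (3).
From R3: B8=19, G2=20, X1=22 → choose B8 (19).
From B8: G2=18, X1=23 → choose G2 (18).
From G2: X1=24 → choose X1 (24).
NN route 00 → A5 → Q5 → R3 → B8 → G2 → X1 → 00 costs 90.
Optimal: 00 → X1 → A5 → R3 → Q5 → G2 → B8 → 00 costs 88 (by enumerating all 360 distinct tours).
Excess = 90 − 88 = 2.

Excess over optimum: 2 m.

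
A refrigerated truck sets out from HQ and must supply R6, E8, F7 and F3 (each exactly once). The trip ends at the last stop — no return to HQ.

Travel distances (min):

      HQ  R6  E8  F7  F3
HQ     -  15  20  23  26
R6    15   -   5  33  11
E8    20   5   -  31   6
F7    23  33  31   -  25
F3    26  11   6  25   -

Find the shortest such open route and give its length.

Shortest open route: 51 min.

There are 4! = 24 possible orderings.
HQ → R6 → E8 → F7 → F3: 15+5+31+25 = 76
HQ → R6 → E8 → F3 → F7: 15+5+6+25 = 51
HQ → R6 → F7 → E8 → F3: 15+33+31+6 = 85
HQ → R6 → F7 → F3 → E8: 15+33+25+6 = 79
HQ → R6 → F3 → E8 → F7: 15+11+6+31 = 63
HQ → R6 → F3 → F7 → E8: 15+11+25+31 = 82
HQ → E8 → R6 → F7 → F3: 20+5+33+25 = 83
HQ → E8 → R6 → F3 → F7: 20+5+11+25 = 61
HQ → E8 → F7 → R6 → F3: 20+31+33+11 = 95
HQ → E8 → F7 → F3 → R6: 20+31+25+11 = 87
HQ → E8 → F3 → R6 → F7: 20+6+11+33 = 70
HQ → E8 → F3 → F7 → R6: 20+6+25+33 = 84
HQ → F7 → R6 → E8 → F3: 23+33+5+6 = 67
HQ → F7 → R6 → F3 → E8: 23+33+11+6 = 73
… (10 more)
The minimum is 51.
One shortest path: HQ → R6 → E8 → F3 → F7.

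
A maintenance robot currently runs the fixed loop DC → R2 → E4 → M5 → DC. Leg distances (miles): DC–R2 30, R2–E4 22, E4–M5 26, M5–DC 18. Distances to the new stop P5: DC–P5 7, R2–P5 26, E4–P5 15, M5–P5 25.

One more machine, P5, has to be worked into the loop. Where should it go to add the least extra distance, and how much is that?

Minimum extra distance: 3 miles, inserting P5 between DC and R2.

Insertion cost between consecutive stops i–j is d(i,P5) + d(P5,j) − d(i,j):
  between DC and R2: 7 + 26 − 30 = 3
  between R2 and E4: 26 + 15 − 22 = 19
  between E4 and M5: 15 + 25 − 26 = 14
  between M5 and DC: 25 + 7 − 18 = 14
Cheapest insertion is between DC and R2, adding 3.
New total = 96 + 3 = 99.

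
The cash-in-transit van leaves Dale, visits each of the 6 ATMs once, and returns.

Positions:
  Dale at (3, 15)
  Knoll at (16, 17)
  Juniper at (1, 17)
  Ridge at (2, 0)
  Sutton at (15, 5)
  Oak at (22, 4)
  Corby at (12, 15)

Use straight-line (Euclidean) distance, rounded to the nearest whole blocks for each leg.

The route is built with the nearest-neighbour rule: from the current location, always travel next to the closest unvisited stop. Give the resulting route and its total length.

72 blocks along Dale → Juniper → Corby → Knoll → Sutton → Oak → Ridge → Dale.

Dale → [Juniper:3 / Corby:9 / Knoll:13 / Ridge:15 / Sutton:16 / Oak:22] → Juniper (3)
Juniper → [Corby:11 / Knoll:15 / Ridge:17 / Sutton:18 / Oak:25] → Corby (11)
Corby → [Knoll:4 / Sutton:10 / Oak:15 / Ridge:18] → Knoll (4)
Knoll → [Sutton:12 / Oak:14 / Ridge:22] → Sutton (12)
Sutton → [Oak:7 / Ridge:14] → Oak (7)
Oak → [Ridge:20] → Ridge (20)
Return Ridge→Dale: 15.
Total = 3 + 11 + 4 + 12 + 7 + 20 + 15 = 72.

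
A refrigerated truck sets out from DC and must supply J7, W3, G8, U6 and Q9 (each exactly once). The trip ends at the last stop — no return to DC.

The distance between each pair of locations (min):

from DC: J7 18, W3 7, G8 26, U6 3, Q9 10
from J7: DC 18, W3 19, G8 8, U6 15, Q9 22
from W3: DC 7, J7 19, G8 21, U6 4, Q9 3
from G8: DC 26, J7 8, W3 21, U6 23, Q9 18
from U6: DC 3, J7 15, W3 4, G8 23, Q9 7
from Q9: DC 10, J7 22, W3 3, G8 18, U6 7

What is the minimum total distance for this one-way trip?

Minimum one-way distance = 36 min.

There are 5! = 120 possible orderings.
DC → J7 → W3 → G8 → U6 → Q9: 18+19+21+23+7 = 88
DC → J7 → W3 → G8 → Q9 → U6: 18+19+21+18+7 = 83
DC → J7 → W3 → U6 → G8 → Q9: 18+19+4+23+18 = 82
DC → J7 → W3 → U6 → Q9 → G8: 18+19+4+7+18 = 66
DC → J7 → W3 → Q9 → G8 → U6: 18+19+3+18+23 = 81
DC → J7 → W3 → Q9 → U6 → G8: 18+19+3+7+23 = 70
DC → J7 → G8 → W3 → U6 → Q9: 18+8+21+4+7 = 58
DC → J7 → G8 → W3 → Q9 → U6: 18+8+21+3+7 = 57
DC → J7 → G8 → U6 → W3 → Q9: 18+8+23+4+3 = 56
DC → J7 → G8 → U6 → Q9 → W3: 18+8+23+7+3 = 59
DC → J7 → G8 → Q9 → W3 → U6: 18+8+18+3+4 = 51
DC → J7 → G8 → Q9 → U6 → W3: 18+8+18+7+4 = 55
DC → J7 → U6 → W3 → G8 → Q9: 18+15+4+21+18 = 76
DC → J7 → U6 → W3 → Q9 → G8: 18+15+4+3+18 = 58
… (106 more)
DC → U6 → W3 → Q9 → G8 → J7: 3+4+3+18+8 = 36  ← best
The minimum is 36.
One shortest path: DC → U6 → W3 → Q9 → G8 → J7.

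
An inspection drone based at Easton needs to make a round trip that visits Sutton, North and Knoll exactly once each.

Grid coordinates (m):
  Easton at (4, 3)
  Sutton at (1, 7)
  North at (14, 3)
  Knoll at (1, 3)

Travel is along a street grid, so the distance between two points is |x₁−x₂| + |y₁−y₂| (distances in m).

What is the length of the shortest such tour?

Easton → Sutton → North → Knoll → Easton: 7+17+13+3 = 40
Easton → Sutton → Knoll → North → Easton: 7+4+13+10 = 34
Easton → North → Sutton → Knoll → Easton: 10+17+4+3 = 34
The minimum is 34.
One optimal route: Easton → Sutton → Knoll → North → Easton (or its reverse).

Shortest round trip = 34 m.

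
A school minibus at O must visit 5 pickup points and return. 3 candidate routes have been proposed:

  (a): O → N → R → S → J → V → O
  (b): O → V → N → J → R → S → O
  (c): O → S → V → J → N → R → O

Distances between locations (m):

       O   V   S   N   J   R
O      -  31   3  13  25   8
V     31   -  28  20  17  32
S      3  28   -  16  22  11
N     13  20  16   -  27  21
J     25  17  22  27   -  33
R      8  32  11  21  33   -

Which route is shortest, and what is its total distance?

(a): 13 + 21 + 11 + 22 + 17 + 31 = 115
(b): 31 + 20 + 27 + 33 + 11 + 3 = 125
(c): 3 + 28 + 17 + 27 + 21 + 8 = 104

Shortest is (c), total 104 m.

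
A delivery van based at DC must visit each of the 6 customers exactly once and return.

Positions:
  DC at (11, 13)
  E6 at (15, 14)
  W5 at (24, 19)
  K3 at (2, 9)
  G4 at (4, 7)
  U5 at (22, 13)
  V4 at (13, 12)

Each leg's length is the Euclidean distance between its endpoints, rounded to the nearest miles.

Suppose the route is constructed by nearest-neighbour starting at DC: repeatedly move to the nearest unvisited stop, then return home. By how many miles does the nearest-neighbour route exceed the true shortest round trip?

DC: V4=2, E6=4, G4=9, K3=10, U5=11, W5=14 ⇒ V4
V4: E6=3, U5=9, G4=10, K3=11, W5=13 ⇒ E6
E6: U5=7, W5=10, G4=13, K3=14 ⇒ U5
U5: W5=6, G4=19, K3=20 ⇒ W5
W5: G4=23, K3=24 ⇒ G4
G4: K3=3 ⇒ K3
NN route DC → V4 → E6 → U5 → W5 → G4 → K3 → DC costs 54.
Optimal: DC → E6 → W5 → U5 → V4 → K3 → G4 → DC costs 52 (by enumerating all 360 distinct tours).
Excess = 54 − 52 = 2.

2 miles longer than the optimal tour.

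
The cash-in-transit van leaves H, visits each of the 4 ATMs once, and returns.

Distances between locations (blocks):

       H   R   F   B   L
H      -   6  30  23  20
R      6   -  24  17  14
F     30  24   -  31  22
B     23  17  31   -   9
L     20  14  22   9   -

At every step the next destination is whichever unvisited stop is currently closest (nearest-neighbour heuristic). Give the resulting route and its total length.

At H the remaining stops are R 6, L 20, B 23, F 30; go to R.
At R the remaining stops are L 14, B 17, F 24; go to L.
At L the remaining stops are B 9, F 22; go to B.
At B the remaining stops are F 31; go to F.
Return F→H: 30.
Total = 6 + 14 + 9 + 31 + 30 = 90.

Nearest-neighbour total = 90 blocks; route H → R → L → B → F → H.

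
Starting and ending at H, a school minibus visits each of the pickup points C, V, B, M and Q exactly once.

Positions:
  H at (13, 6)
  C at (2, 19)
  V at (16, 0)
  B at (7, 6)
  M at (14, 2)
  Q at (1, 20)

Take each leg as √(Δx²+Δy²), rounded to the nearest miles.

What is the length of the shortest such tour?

Minimum total distance: 51 miles.

With 5 stops there are 5!/2 = 60 distinct round trips (a route and its reverse cost the same).
H-C-V-B-M-Q-H: 17+24+11+8+22+18 = 100
H-C-V-B-Q-M-H: 17+24+11+15+22+4 = 93
H-C-V-M-B-Q-H: 17+24+3+8+15+18 = 85
H-C-V-M-Q-B-H: 17+24+3+22+15+6 = 87
H-C-V-Q-B-M-H: 17+24+25+15+8+4 = 93
H-C-V-Q-M-B-H: 17+24+25+22+8+6 = 102
H-C-B-V-M-Q-H: 17+14+11+3+22+18 = 85
H-C-B-V-Q-M-H: 17+14+11+25+22+4 = 93
H-C-B-M-V-Q-H: 17+14+8+3+25+18 = 85
H-C-B-M-Q-V-H: 17+14+8+22+25+7 = 93
H-C-B-Q-V-M-H: 17+14+15+25+3+4 = 78
H-C-B-Q-M-V-H: 17+14+15+22+3+7 = 78
H-C-M-V-B-Q-H: 17+21+3+11+15+18 = 85
H-C-M-V-Q-B-H: 17+21+3+25+15+6 = 87
… (46 more)
H-C-Q-B-V-M-H: 17+1+15+11+3+4 = 51  ← best
The minimum is 51.
One optimal route: H → C → Q → B → V → M → H (or its reverse).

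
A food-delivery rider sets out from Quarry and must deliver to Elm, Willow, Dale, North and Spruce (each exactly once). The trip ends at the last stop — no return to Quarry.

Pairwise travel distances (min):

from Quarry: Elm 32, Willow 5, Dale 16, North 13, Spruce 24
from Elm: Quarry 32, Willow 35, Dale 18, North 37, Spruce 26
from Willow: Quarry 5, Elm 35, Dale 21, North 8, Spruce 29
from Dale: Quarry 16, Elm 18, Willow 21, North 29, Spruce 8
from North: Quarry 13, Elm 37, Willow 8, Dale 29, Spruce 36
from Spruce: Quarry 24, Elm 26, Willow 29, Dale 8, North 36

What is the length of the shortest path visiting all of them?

There are 5! = 120 possible orderings.
Quarry - Elm - Willow - Dale - North - Spruce: 32+35+21+29+36 = 153
Quarry - Elm - Willow - Dale - Spruce - North: 32+35+21+8+36 = 132
Quarry - Elm - Willow - North - Dale - Spruce: 32+35+8+29+8 = 112
Quarry - Elm - Willow - North - Spruce - Dale: 32+35+8+36+8 = 119
Quarry - Elm - Willow - Spruce - Dale - North: 32+35+29+8+29 = 133
Quarry - Elm - Willow - Spruce - North - Dale: 32+35+29+36+29 = 161
Quarry - Elm - Dale - Willow - North - Spruce: 32+18+21+8+36 = 115
Quarry - Elm - Dale - Willow - Spruce - North: 32+18+21+29+36 = 136
Quarry - Elm - Dale - North - Willow - Spruce: 32+18+29+8+29 = 116
Quarry - Elm - Dale - North - Spruce - Willow: 32+18+29+36+29 = 144
Quarry - Elm - Dale - Spruce - Willow - North: 32+18+8+29+8 = 95
Quarry - Elm - Dale - Spruce - North - Willow: 32+18+8+36+8 = 102
Quarry - Elm - North - Willow - Dale - Spruce: 32+37+8+21+8 = 106
Quarry - Elm - North - Willow - Spruce - Dale: 32+37+8+29+8 = 114
… (106 more)
Quarry - Willow - North - Spruce - Dale - Elm: 5+8+36+8+18 = 75  ← best
The minimum is 75.
One shortest path: Quarry → Willow → North → Spruce → Dale → Elm.

Shortest open route: 75 min.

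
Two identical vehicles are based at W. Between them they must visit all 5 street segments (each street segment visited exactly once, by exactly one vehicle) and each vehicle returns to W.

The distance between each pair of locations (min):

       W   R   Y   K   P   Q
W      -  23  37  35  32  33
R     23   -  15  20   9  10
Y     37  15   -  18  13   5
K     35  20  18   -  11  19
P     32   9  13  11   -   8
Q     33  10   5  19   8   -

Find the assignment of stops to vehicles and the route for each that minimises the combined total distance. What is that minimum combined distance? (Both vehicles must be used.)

Try each way of splitting the stops between the two vehicles (each non-empty) and, for each split, find the best tour for each vehicle:
  {R} + {Y, K, P, Q}: 46 + 96 = 142
  {Y} + {R, K, P, Q}: 74 + 87 = 161
  {R, Y} + {K, P, Q}: 75 + 87 = 162
  {K} + {R, Y, P, Q}: 70 + 82 = 152
  {R, K} + {Y, P, Q}: 78 + 82 = 160
  {Y, K} + {R, P, Q}: 90 + 73 = 163
  … (15 splits in total)
Best: vehicle 1 W → R → W = 46; vehicle 2 W → Y → Q → P → K → W = 96; combined 142.

Minimum combined distance: 142 min.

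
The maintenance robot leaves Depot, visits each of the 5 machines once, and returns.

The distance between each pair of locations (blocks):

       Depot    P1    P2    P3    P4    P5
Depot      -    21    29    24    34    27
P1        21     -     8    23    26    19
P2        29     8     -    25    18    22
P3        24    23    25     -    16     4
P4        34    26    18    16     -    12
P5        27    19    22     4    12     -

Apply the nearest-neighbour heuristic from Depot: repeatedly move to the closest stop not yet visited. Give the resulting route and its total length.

From Depot: distances to unvisited — P1=21, P3=24, P5=27, P2=29, P4=34. Nearest is P1 (21).
From P1: distances to unvisited — P2=8, P5=19, P3=23, P4=26. Nearest is P2 (8).
From P2: distances to unvisited — P4=18, P5=22, P3=25. Nearest is P4 (18).
From P4: distances to unvisited — P5=12, P3=16. Nearest is P5 (12).
From P5: distances to unvisited — P3=4. Nearest is P3 (4).
Return P3→Depot: 24.
Total = 21 + 8 + 18 + 12 + 4 + 24 = 87.

Nearest-neighbour total = 87 blocks; route Depot → P1 → P2 → P4 → P5 → P3 → Depot.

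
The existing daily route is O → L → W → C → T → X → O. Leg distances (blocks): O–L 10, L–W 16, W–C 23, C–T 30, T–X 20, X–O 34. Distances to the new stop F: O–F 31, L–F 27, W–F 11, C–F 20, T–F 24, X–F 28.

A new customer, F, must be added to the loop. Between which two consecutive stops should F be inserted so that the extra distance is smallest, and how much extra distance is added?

Insertion cost between consecutive stops i–j is d(i,F) + d(F,j) − d(i,j):
  between O and L: 31 + 27 − 10 = 48
  between L and W: 27 + 11 − 16 = 22
  between W and C: 11 + 20 − 23 = 8
  between C and T: 20 + 24 − 30 = 14
  between T and X: 24 + 28 − 20 = 32
  between X and O: 28 + 31 − 34 = 25
Cheapest insertion is between W and C, adding 8.
New total = 133 + 8 = 141.

Adding 8 blocks by placing F on the W–C leg.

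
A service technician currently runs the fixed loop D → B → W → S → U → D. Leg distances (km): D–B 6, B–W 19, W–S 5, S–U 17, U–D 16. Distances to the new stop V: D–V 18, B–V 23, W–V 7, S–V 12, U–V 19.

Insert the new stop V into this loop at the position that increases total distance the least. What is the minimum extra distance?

Minimum extra distance: 11 km, inserting V between B and W.

Insertion cost between consecutive stops i–j is d(i,V) + d(V,j) − d(i,j):
  between D and B: 18 + 23 − 6 = 35
  between B and W: 23 + 7 − 19 = 11
  between W and S: 7 + 12 − 5 = 14
  between S and U: 12 + 19 − 17 = 14
  between U and D: 19 + 18 − 16 = 21
Cheapest insertion is between B and W, adding 11.
New total = 63 + 11 = 74.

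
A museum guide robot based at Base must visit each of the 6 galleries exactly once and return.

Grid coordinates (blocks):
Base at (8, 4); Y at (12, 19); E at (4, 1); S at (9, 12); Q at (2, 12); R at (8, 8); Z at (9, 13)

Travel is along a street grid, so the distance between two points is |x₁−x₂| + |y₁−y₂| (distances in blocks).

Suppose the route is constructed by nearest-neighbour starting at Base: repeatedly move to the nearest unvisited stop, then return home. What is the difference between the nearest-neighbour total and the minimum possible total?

From Base: R=4, E=7, S=9, Z=10, Q=14, Y=19 → choose R (4).
From R: S=5, Z=6, Q=10, E=11, Y=15 → choose S (5).
From S: Z=1, Q=7, Y=10, E=16 → choose Z (1).
From Z: Q=8, Y=9, E=17 → choose Q (8).
From Q: E=13, Y=17 → choose E (13).
From E: Y=26 → choose Y (26).
NN route Base → R → S → Z → Q → E → Y → Base costs 76.
Optimal: Base → E → Q → Y → Z → S → R → Base costs 56 (by enumerating all 360 distinct tours).
Excess = 76 − 56 = 20.

Excess over optimum: 20 blocks.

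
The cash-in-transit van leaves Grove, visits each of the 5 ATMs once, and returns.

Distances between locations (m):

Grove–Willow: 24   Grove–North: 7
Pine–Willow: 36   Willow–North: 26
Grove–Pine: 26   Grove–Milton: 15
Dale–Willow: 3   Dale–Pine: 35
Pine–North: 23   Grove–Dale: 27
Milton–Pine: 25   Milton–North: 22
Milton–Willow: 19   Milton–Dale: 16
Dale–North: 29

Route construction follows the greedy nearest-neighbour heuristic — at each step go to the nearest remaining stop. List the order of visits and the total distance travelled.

Nearest-neighbour total = 110 m; route Grove → North → Milton → Dale → Willow → Pine → Grove.

Grove → [North:7 / Milton:15 / Willow:24 / Pine:26 / Dale:27] → North (7)
North → [Milton:22 / Pine:23 / Willow:26 / Dale:29] → Milton (22)
Milton → [Dale:16 / Willow:19 / Pine:25] → Dale (16)
Dale → [Willow:3 / Pine:35] → Willow (3)
Willow → [Pine:36] → Pine (36)
Return Pine→Grove: 26.
Total = 7 + 22 + 16 + 3 + 36 + 26 = 110.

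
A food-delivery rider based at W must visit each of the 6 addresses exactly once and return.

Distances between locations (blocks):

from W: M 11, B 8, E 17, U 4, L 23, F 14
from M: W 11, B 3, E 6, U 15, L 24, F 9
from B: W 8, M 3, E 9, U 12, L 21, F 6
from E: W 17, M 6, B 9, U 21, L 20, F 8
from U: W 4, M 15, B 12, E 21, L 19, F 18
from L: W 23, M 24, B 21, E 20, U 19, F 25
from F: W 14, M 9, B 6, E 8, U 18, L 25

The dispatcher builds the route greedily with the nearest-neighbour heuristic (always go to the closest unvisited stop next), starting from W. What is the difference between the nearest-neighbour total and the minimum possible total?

W: U=4, B=8, M=11, F=14, E=17, L=23 ⇒ U
U: B=12, M=15, F=18, L=19, E=21 ⇒ B
B: M=3, F=6, E=9, L=21 ⇒ M
M: E=6, F=9, L=24 ⇒ E
E: F=8, L=20 ⇒ F
F: L=25 ⇒ L
NN route W → U → B → M → E → F → L → W costs 81.
Optimal: W → M → B → F → E → L → U → W costs 71 (by enumerating all 360 distinct tours).
Excess = 81 − 71 = 10.

10 blocks longer than the optimal tour.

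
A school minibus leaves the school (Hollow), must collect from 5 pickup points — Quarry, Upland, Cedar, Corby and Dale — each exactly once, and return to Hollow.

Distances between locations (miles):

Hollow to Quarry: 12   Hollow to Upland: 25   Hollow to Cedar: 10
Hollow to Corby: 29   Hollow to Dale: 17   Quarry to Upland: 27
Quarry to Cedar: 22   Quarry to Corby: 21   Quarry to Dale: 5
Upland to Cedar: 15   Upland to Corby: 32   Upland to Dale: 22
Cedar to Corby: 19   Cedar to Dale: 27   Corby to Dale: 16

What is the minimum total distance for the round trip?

Shortest round trip = 90 miles.

Hollow-Quarry-Upland-Cedar-Corby-Dale-Hollow: 12+27+15+19+16+17 = 106
Hollow-Quarry-Upland-Cedar-Dale-Corby-Hollow: 12+27+15+27+16+29 = 126
Hollow-Quarry-Upland-Corby-Cedar-Dale-Hollow: 12+27+32+19+27+17 = 134
Hollow-Quarry-Upland-Corby-Dale-Cedar-Hollow: 12+27+32+16+27+10 = 124
Hollow-Quarry-Upland-Dale-Cedar-Corby-Hollow: 12+27+22+27+19+29 = 136
Hollow-Quarry-Upland-Dale-Corby-Cedar-Hollow: 12+27+22+16+19+10 = 106
Hollow-Quarry-Cedar-Upland-Corby-Dale-Hollow: 12+22+15+32+16+17 = 114
Hollow-Quarry-Cedar-Upland-Dale-Corby-Hollow: 12+22+15+22+16+29 = 116
Hollow-Quarry-Cedar-Corby-Upland-Dale-Hollow: 12+22+19+32+22+17 = 124
Hollow-Quarry-Cedar-Corby-Dale-Upland-Hollow: 12+22+19+16+22+25 = 116
Hollow-Quarry-Cedar-Dale-Upland-Corby-Hollow: 12+22+27+22+32+29 = 144
Hollow-Quarry-Cedar-Dale-Corby-Upland-Hollow: 12+22+27+16+32+25 = 134
Hollow-Quarry-Corby-Upland-Cedar-Dale-Hollow: 12+21+32+15+27+17 = 124
Hollow-Quarry-Corby-Upland-Dale-Cedar-Hollow: 12+21+32+22+27+10 = 124
… (46 more)
Hollow-Quarry-Dale-Corby-Upland-Cedar-Hollow: 12+5+16+32+15+10 = 90  ← best
The minimum is 90.
One optimal route: Hollow → Quarry → Dale → Corby → Upland → Cedar → Hollow (or its reverse).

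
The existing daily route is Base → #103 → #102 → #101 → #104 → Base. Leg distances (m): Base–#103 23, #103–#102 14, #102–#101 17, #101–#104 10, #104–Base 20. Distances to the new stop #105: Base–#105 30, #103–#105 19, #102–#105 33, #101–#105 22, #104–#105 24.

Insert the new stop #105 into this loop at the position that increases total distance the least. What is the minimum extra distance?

Minimum extra distance: 26 m, inserting #105 between Base and #103.

Insertion cost between consecutive stops i–j is d(i,#105) + d(#105,j) − d(i,j):
  between Base and #103: 30 + 19 − 23 = 26
  between #103 and #102: 19 + 33 − 14 = 38
  between #102 and #101: 33 + 22 − 17 = 38
  between #101 and #104: 22 + 24 − 10 = 36
  between #104 and Base: 24 + 30 − 20 = 34
Cheapest insertion is between Base and #103, adding 26.
New total = 84 + 26 = 110.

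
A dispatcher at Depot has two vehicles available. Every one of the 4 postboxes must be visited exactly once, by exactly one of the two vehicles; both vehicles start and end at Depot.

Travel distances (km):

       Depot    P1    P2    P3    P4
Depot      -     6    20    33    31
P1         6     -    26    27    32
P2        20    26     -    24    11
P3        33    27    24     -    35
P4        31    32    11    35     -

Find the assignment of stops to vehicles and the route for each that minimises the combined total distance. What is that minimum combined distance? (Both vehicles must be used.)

Minimum combined distance: 111 km.

Try each way of splitting the stops between the two vehicles (each non-empty) and, for each split, find the best tour for each vehicle:
  {P1} + {P2, P3, P4}: 12 + 99 = 111
  {P2} + {P1, P3, P4}: 40 + 99 = 139
  {P1, P2} + {P3, P4}: 52 + 99 = 151
  {P3} + {P1, P2, P4}: 66 + 69 = 135
  {P1, P3} + {P2, P4}: 66 + 62 = 128
  {P2, P3} + {P1, P4}: 77 + 69 = 146
  … (7 splits in total)
Best: vehicle 1 Depot → P1 → Depot = 12; vehicle 2 Depot → P2 → P4 → P3 → Depot = 99; combined 111.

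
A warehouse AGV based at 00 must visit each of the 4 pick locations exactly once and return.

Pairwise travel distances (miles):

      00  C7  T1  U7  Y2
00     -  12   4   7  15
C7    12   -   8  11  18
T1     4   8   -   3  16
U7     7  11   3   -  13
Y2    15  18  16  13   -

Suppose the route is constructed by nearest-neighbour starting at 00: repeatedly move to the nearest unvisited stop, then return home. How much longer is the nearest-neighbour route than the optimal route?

00: T1=4, U7=7, C7=12, Y2=15 ⇒ T1
T1: U7=3, C7=8, Y2=16 ⇒ U7
U7: C7=11, Y2=13 ⇒ C7
C7: Y2=18 ⇒ Y2
NN route 00 → T1 → U7 → C7 → Y2 → 00 costs 51.
Optimal: 00 → C7 → Y2 → U7 → T1 → 00 costs 50 (by enumerating all 12 distinct tours).
Excess = 51 − 50 = 1.

The nearest-neighbour route is 1 miles longer than optimal.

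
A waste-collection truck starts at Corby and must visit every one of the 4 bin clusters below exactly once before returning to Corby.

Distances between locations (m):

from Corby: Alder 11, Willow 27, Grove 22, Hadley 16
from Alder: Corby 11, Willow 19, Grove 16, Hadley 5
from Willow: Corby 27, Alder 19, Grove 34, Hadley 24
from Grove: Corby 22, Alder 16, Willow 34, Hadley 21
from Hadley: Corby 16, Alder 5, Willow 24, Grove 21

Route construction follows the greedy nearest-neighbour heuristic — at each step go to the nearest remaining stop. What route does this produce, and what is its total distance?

At Corby the remaining stops are Alder 11, Hadley 16, Grove 22, Willow 27; go to Alder.
At Alder the remaining stops are Hadley 5, Grove 16, Willow 19; go to Hadley.
At Hadley the remaining stops are Grove 21, Willow 24; go to Grove.
At Grove the remaining stops are Willow 34; go to Willow.
Return Willow→Corby: 27.
Total = 11 + 5 + 21 + 34 + 27 = 98.

Nearest-neighbour total = 98 m; route Corby → Alder → Hadley → Grove → Willow → Corby.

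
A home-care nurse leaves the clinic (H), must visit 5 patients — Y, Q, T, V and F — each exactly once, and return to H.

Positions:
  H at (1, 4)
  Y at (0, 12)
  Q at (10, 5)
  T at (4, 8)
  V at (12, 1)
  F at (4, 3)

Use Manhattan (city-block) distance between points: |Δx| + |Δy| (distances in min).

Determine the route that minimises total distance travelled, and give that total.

46 min — the shortest possible round trip.

H-Y-Q-T-V-F-H: 9+17+9+15+10+4 = 64
H-Y-Q-T-F-V-H: 9+17+9+5+10+14 = 64
H-Y-Q-V-T-F-H: 9+17+6+15+5+4 = 56
H-Y-Q-V-F-T-H: 9+17+6+10+5+7 = 54
H-Y-Q-F-T-V-H: 9+17+8+5+15+14 = 68
H-Y-Q-F-V-T-H: 9+17+8+10+15+7 = 66
H-Y-T-Q-V-F-H: 9+8+9+6+10+4 = 46
H-Y-T-Q-F-V-H: 9+8+9+8+10+14 = 58
H-Y-T-V-Q-F-H: 9+8+15+6+8+4 = 50
H-Y-T-V-F-Q-H: 9+8+15+10+8+10 = 60
H-Y-T-F-Q-V-H: 9+8+5+8+6+14 = 50
H-Y-T-F-V-Q-H: 9+8+5+10+6+10 = 48
H-Y-V-Q-T-F-H: 9+23+6+9+5+4 = 56
H-Y-V-Q-F-T-H: 9+23+6+8+5+7 = 58
… (46 more)
The minimum is 46.
One optimal route: H → Y → T → Q → V → F → H (or its reverse).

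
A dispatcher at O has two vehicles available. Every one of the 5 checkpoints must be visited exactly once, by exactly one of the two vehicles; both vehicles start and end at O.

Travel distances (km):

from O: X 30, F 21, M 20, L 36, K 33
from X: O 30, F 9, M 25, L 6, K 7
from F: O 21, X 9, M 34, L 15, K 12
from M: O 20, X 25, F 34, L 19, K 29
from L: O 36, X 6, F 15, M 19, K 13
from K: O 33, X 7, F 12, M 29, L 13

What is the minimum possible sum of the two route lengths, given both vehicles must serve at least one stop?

122 km — the smallest possible combined total.

There are 2^4 − 1 = 15 ways to divide the 5 stops into two non-empty groups. For each, the best each vehicle can do is its own shortest tour through its group:
  {X} + {F, M, L, K}: 60 + 85 = 145
  {F} + {X, M, L, K}: 42 + 85 = 127
  {X, F} + {M, L, K}: 60 + 85 = 145
  {M} + {X, F, L, K}: 40 + 82 = 122
  {X, M} + {F, L, K}: 75 + 82 = 157
  {F, M} + {X, L, K}: 75 + 82 = 157
  … (15 splits in total)
Best: vehicle 1 O → M → O = 40; vehicle 2 O → X → L → K → F → O = 82; combined 122.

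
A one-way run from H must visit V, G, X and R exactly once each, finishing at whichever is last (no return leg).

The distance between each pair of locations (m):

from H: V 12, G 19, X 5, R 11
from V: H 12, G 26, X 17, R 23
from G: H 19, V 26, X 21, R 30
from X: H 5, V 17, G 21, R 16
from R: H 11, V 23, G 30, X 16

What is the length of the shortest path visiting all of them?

Shortest open route: 70 m.

There are 4! = 24 possible orderings.
H - V - G - X - R: 12+26+21+16 = 75
H - V - G - R - X: 12+26+30+16 = 84
H - V - X - G - R: 12+17+21+30 = 80
H - V - X - R - G: 12+17+16+30 = 75
H - V - R - G - X: 12+23+30+21 = 86
H - V - R - X - G: 12+23+16+21 = 72
H - G - V - X - R: 19+26+17+16 = 78
H - G - V - R - X: 19+26+23+16 = 84
H - G - X - V - R: 19+21+17+23 = 80
H - G - X - R - V: 19+21+16+23 = 79
H - G - R - V - X: 19+30+23+17 = 89
H - G - R - X - V: 19+30+16+17 = 82
H - X - V - G - R: 5+17+26+30 = 78
H - X - V - R - G: 5+17+23+30 = 75
… (10 more)
H - X - R - V - G: 5+16+23+26 = 70  ← best
The minimum is 70.
One shortest path: H → X → R → V → G.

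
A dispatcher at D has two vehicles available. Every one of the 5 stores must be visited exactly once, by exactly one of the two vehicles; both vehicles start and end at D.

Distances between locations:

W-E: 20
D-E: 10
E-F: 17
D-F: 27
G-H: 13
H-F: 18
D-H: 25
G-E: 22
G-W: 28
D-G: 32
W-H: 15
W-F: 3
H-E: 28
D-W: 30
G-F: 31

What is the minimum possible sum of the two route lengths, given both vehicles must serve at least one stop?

110 — the smallest possible combined total.

There are 2^4 − 1 = 15 ways to divide the 5 stops into two non-empty groups. For each, the best each vehicle can do is its own shortest tour through its group:
  {G} + {W, H, E, F}: 64 + 70 = 134
  {W} + {G, H, E, F}: 60 + 90 = 150
  {G, W} + {H, E, F}: 90 + 70 = 160
  {H} + {G, W, E, F}: 50 + 90 = 140
  {G, H} + {W, E, F}: 70 + 60 = 130
  {W, H} + {G, E, F}: 70 + 90 = 160
  … (15 splits in total)
  {E} + {G, W, H, F}: 20 + 90 = 110  ← best
Best: vehicle 1 D → E → D = 20; vehicle 2 D → G → H → W → F → D = 90; combined 110.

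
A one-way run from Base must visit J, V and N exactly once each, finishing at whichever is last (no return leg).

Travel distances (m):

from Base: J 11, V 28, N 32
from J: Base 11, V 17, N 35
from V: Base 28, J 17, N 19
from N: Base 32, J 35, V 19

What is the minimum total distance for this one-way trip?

47 m — the minimum one-way total.

There are 3! = 6 possible orderings.
Base - J - V - N: 11+17+19 = 47
Base - J - N - V: 11+35+19 = 65
Base - V - J - N: 28+17+35 = 80
Base - V - N - J: 28+19+35 = 82
Base - N - J - V: 32+35+17 = 84
Base - N - V - J: 32+19+17 = 68
The minimum is 47.
One shortest path: Base → J → V → N.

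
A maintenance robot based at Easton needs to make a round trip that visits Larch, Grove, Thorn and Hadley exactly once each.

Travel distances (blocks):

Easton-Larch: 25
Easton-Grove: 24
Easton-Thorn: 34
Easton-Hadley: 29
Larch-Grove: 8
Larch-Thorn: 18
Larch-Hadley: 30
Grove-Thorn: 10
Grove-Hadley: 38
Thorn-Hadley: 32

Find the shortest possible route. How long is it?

Shortest round trip = 104 blocks.

There are 12 distinct closed tours to check (reversals are equivalent).
Easton - Larch - Grove - Thorn - Hadley - Easton: 25+8+10+32+29 = 104
Easton - Larch - Grove - Hadley - Thorn - Easton: 25+8+38+32+34 = 137
Easton - Larch - Thorn - Grove - Hadley - Easton: 25+18+10+38+29 = 120
Easton - Larch - Thorn - Hadley - Grove - Easton: 25+18+32+38+24 = 137
Easton - Larch - Hadley - Grove - Thorn - Easton: 25+30+38+10+34 = 137
Easton - Larch - Hadley - Thorn - Grove - Easton: 25+30+32+10+24 = 121
Easton - Grove - Larch - Thorn - Hadley - Easton: 24+8+18+32+29 = 111
Easton - Grove - Larch - Hadley - Thorn - Easton: 24+8+30+32+34 = 128
Easton - Grove - Thorn - Larch - Hadley - Easton: 24+10+18+30+29 = 111
Easton - Grove - Hadley - Larch - Thorn - Easton: 24+38+30+18+34 = 144
Easton - Thorn - Larch - Grove - Hadley - Easton: 34+18+8+38+29 = 127
Easton - Thorn - Grove - Larch - Hadley - Easton: 34+10+8+30+29 = 111
The minimum is 104.
One optimal route: Easton → Larch → Grove → Thorn → Hadley → Easton (or its reverse).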